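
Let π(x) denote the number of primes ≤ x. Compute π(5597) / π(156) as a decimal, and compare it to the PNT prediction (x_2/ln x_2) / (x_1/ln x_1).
π(5597)/π(156) = 738/36 ≈ 20.5000;  PNT prediction ≈ 20.9942.

π(156) = 36 and π(5597) = 738, so π(5597)/π(156) ≈ 20.5000. The PNT-predicted ratio is (5597/ln(5597)) / (156/ln(156)) ≈ 20.9942. The two agree to within a few percent, as expected.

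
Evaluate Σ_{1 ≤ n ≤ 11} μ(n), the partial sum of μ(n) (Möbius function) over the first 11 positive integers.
Σ_{n ≤ 11} μ(n) = -2

Compute μ(n) for each 1 ≤ n ≤ 11: μ(1) = 1, μ(2) = -1, μ(3) = -1, μ(4) = 0, μ(5) = -1, μ(6) = 1, μ(7) = -1, μ(8) = 0, μ(9) = 0, μ(10) = 1, μ(11) = -1. Summing all 11 values: -2. (Mertens function M(x) = Σ_{n ≤ x} μ(n); on average M(x) should be small (PNT ⟺ M(x) = o(x)).)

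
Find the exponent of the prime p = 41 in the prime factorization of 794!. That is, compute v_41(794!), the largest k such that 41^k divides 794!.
v_41(794!) = 19

Legendre's formula: v_p(n!) = Σ_{k ≥ 1} ⌊n / p^k⌋. For p = 41, n = 794, the terms are:
  ⌊794/41^1⌋ = ⌊794/41⌋ = 19
(the next term ⌊794/41^2⌋ = 0, terminating the sum). Summing: v_41(794!) = 19 = 19.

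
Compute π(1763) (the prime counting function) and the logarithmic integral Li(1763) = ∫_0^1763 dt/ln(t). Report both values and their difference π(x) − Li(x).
π(1763) = 274;  Li(1763) ≈ 283.37;  π(x) − Li(x) ≈ -9.37.

Direct count of primes ≤ 1763 gives π(1763) = 274. Numerical evaluation of the logarithmic integral gives Li(1763) ≈ 283.37. The difference π(x) − Li(x) ≈ -9.37 is typically negative for small/moderate x (Li(x) overestimates), though Littlewood's theorem shows this sign changes infinitely often.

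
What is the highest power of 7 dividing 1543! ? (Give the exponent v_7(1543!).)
v_7(1543!) = 255

Legendre's formula: v_p(n!) = Σ_{k ≥ 1} ⌊n / p^k⌋. For p = 7, n = 1543, the terms are:
  ⌊1543/7^1⌋ = ⌊1543/7⌋ = 220
  ⌊1543/7^2⌋ = ⌊1543/49⌋ = 31
  ⌊1543/7^3⌋ = ⌊1543/343⌋ = 4
(the next term ⌊1543/7^4⌋ = 0, terminating the sum). Summing: v_7(1543!) = 220 + 31 + 4 = 255.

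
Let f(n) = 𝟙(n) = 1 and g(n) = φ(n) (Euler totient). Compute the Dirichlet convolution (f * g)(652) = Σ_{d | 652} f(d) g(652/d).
(𝟙 * φ)(652) = 652

Divisors of 652: [1, 2, 4, 163, 326, 652]. For each d | 652:
  d = 1: 𝟙(1) · φ(652/1) = 1 · 324 = 324
  d = 2: 𝟙(2) · φ(652/2) = 1 · 162 = 162
  d = 4: 𝟙(4) · φ(652/4) = 1 · 162 = 162
  d = 163: 𝟙(163) · φ(652/163) = 1 · 2 = 2
  d = 326: 𝟙(326) · φ(652/326) = 1 · 1 = 1
  d = 652: 𝟙(652) · φ(652/652) = 1 · 1 = 1
Summing: (𝟙 * φ)(652) = 324 + 162 + 162 + 2 + 1 + 1 = 652.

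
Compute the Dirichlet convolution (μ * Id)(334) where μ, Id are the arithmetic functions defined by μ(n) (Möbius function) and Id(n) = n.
(μ * Id)(334) = 166

Divisors of 334: [1, 2, 167, 334]. For each d | 334:
  d = 1: μ(1) · Id(334/1) = 1 · 334 = 334
  d = 2: μ(2) · Id(334/2) = -1 · 167 = -167
  d = 167: μ(167) · Id(334/167) = -1 · 2 = -2
  d = 334: μ(334) · Id(334/334) = 1 · 1 = 1
Summing: (μ * Id)(334) = 334 + -167 + -2 + 1 = 166.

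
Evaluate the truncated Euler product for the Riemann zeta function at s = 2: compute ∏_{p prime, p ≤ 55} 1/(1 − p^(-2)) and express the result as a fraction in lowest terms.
∏ = 35034630647548196605993834769/21373637931227167970033664000

The primes p ≤ 55 are [2, 3, 5, 7, 11, 13, 17, 19, 23, 29, 31, 37, 41, 43, 47, 53]. For each prime, (1 − 1/p^2)^(-1) = p^2 / (p^2 − 1). The product is (1 − 1/2^2)^(-1), (1 − 1/3^2)^(-1), (1 − 1/5^2)^(-1), (1 − 1/7^2)^(-1), (1 − 1/11^2)^(-1), (1 − 1/13^2)^(-1), (1 − 1/17^2)^(-1), (1 − 1/19^2)^(-1), (1 − 1/23^2)^(-1), (1 − 1/29^2)^(-1), (1 − 1/31^2)^(-1), (1 − 1/37^2)^(-1), (1 − 1/41^2)^(-1), (1 − 1/43^2)^(-1), (1 − 1/47^2)^(-1), (1 − 1/53^2)^(-1) = ∏ p^2 / (p^2 − 1) = 35034630647548196605993834769/21373637931227167970033664000.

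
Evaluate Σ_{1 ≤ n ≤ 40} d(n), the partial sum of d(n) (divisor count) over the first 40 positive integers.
Σ_{n ≤ 40} d(n) = 158

Compute d(n) for each 1 ≤ n ≤ 40: d(1) = 1, d(2) = 2, d(3) = 2, d(4) = 3, d(5) = 2, d(6) = 4, d(7) = 2, d(8) = 4, d(9) = 3, d(10) = 4, d(11) = 2, d(12) = 6, d(13) = 2, d(14) = 4, d(15) = 4, d(16) = 5, d(17) = 2, d(18) = 6, d(19) = 2, d(20) = 6, d(21) = 4, d(22) = 4, d(23) = 2, d(24) = 8, d(25) = 3, d(26) = 4, d(27) = 4, d(28) = 6, d(29) = 2, d(30) = 8, d(31) = 2, d(32) = 6, d(33) = 4, d(34) = 4, d(35) = 4, d(36) = 9, d(37) = 2, d(38) = 4, d(39) = 4, d(40) = 8. Summing all 40 values: 158. (Dirichlet's divisor formula: Σ_{n ≤ x} d(n) = x ln(x) + (2γ − 1) x + O(√x). For x = 40, the asymptotic estimate is ≈ 153.73.)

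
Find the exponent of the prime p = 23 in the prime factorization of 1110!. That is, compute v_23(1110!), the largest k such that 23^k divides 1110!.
v_23(1110!) = 50

Legendre's formula: v_p(n!) = Σ_{k ≥ 1} ⌊n / p^k⌋. For p = 23, n = 1110, the terms are:
  ⌊1110/23^1⌋ = ⌊1110/23⌋ = 48
  ⌊1110/23^2⌋ = ⌊1110/529⌋ = 2
(the next term ⌊1110/23^3⌋ = 0, terminating the sum). Summing: v_23(1110!) = 48 + 2 = 50.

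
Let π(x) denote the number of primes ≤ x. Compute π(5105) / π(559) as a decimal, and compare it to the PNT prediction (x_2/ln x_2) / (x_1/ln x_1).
π(5105)/π(559) = 682/102 ≈ 6.6863;  PNT prediction ≈ 6.7666.

π(559) = 102 and π(5105) = 682, so π(5105)/π(559) ≈ 6.6863. The PNT-predicted ratio is (5105/ln(5105)) / (559/ln(559)) ≈ 6.7666. The two agree to within a few percent, as expected.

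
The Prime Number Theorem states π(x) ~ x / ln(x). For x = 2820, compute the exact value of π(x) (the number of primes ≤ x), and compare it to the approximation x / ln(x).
π(2820) = 410;  x/ln(x) ≈ 354.96;  relative error ≈ 13.42%.

Directly count primes up to 2820: π(2820) = 410. The PNT approximation gives 2820/ln(2820) ≈ 2820/7.94449 ≈ 354.96. Relative error (π(x) − x/ln(x)) / π(x) ≈ 13.42%; the approximation is known to undercount slightly (Li(x) is a better estimate).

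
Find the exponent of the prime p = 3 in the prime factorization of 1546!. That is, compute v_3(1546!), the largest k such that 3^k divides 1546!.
v_3(1546!) = 770

Legendre's formula: v_p(n!) = Σ_{k ≥ 1} ⌊n / p^k⌋. For p = 3, n = 1546, the terms are:
  ⌊1546/3^1⌋ = ⌊1546/3⌋ = 515
  ⌊1546/3^2⌋ = ⌊1546/9⌋ = 171
  ⌊1546/3^3⌋ = ⌊1546/27⌋ = 57
  ⌊1546/3^4⌋ = ⌊1546/81⌋ = 19
  ⌊1546/3^5⌋ = ⌊1546/243⌋ = 6
  ⌊1546/3^6⌋ = ⌊1546/729⌋ = 2
(the next term ⌊1546/3^7⌋ = 0, terminating the sum). Summing: v_3(1546!) = 515 + 171 + 57 + 19 + 6 + 2 = 770.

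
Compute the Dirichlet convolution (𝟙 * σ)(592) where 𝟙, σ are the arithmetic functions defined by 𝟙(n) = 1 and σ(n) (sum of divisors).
(𝟙 * σ)(592) = 2223

Divisors of 592: [1, 2, 4, 8, 16, 37, 74, 148, 296, 592]. For each d | 592:
  d = 1: 𝟙(1) · σ(592/1) = 1 · 1178 = 1178
  d = 2: 𝟙(2) · σ(592/2) = 1 · 570 = 570
  d = 4: 𝟙(4) · σ(592/4) = 1 · 266 = 266
  d = 8: 𝟙(8) · σ(592/8) = 1 · 114 = 114
  d = 16: 𝟙(16) · σ(592/16) = 1 · 38 = 38
  d = 37: 𝟙(37) · σ(592/37) = 1 · 31 = 31
  d = 74: 𝟙(74) · σ(592/74) = 1 · 15 = 15
  d = 148: 𝟙(148) · σ(592/148) = 1 · 7 = 7
  d = 296: 𝟙(296) · σ(592/296) = 1 · 3 = 3
  d = 592: 𝟙(592) · σ(592/592) = 1 · 1 = 1
Summing: (𝟙 * σ)(592) = 1178 + 570 + 266 + 114 + 38 + 31 + 15 + 7 + 3 + 1 = 2223.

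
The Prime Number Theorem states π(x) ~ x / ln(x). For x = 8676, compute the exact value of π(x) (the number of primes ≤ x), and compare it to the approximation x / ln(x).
π(8676) = 1079;  x/ln(x) ≈ 956.74;  relative error ≈ 11.33%.

Directly count primes up to 8676: π(8676) = 1079. The PNT approximation gives 8676/ln(8676) ≈ 8676/9.06832 ≈ 956.74. Relative error (π(x) − x/ln(x)) / π(x) ≈ 11.33%; the approximation is known to undercount slightly (Li(x) is a better estimate).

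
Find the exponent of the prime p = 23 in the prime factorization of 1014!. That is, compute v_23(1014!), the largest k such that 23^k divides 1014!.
v_23(1014!) = 45

Legendre's formula: v_p(n!) = Σ_{k ≥ 1} ⌊n / p^k⌋. For p = 23, n = 1014, the terms are:
  ⌊1014/23^1⌋ = ⌊1014/23⌋ = 44
  ⌊1014/23^2⌋ = ⌊1014/529⌋ = 1
(the next term ⌊1014/23^3⌋ = 0, terminating the sum). Summing: v_23(1014!) = 44 + 1 = 45.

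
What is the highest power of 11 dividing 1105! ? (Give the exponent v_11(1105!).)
v_11(1105!) = 109

Legendre's formula: v_p(n!) = Σ_{k ≥ 1} ⌊n / p^k⌋. For p = 11, n = 1105, the terms are:
  ⌊1105/11^1⌋ = ⌊1105/11⌋ = 100
  ⌊1105/11^2⌋ = ⌊1105/121⌋ = 9
(the next term ⌊1105/11^3⌋ = 0, terminating the sum). Summing: v_11(1105!) = 100 + 9 = 109.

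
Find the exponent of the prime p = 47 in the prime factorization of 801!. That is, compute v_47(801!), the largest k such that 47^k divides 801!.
v_47(801!) = 17

Legendre's formula: v_p(n!) = Σ_{k ≥ 1} ⌊n / p^k⌋. For p = 47, n = 801, the terms are:
  ⌊801/47^1⌋ = ⌊801/47⌋ = 17
(the next term ⌊801/47^2⌋ = 0, terminating the sum). Summing: v_47(801!) = 17 = 17.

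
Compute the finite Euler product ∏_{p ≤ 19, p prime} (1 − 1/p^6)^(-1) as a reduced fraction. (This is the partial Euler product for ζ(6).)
∏ = 99475806666511821483705625/97780003061374251090837504

The primes p ≤ 19 are [2, 3, 5, 7, 11, 13, 17, 19]. For each prime, (1 − 1/p^6)^(-1) = p^6 / (p^6 − 1). The product is (1 − 1/2^6)^(-1), (1 − 1/3^6)^(-1), (1 − 1/5^6)^(-1), (1 − 1/7^6)^(-1), (1 − 1/11^6)^(-1), (1 − 1/13^6)^(-1), (1 − 1/17^6)^(-1), (1 − 1/19^6)^(-1) = ∏ p^6 / (p^6 − 1) = 99475806666511821483705625/97780003061374251090837504.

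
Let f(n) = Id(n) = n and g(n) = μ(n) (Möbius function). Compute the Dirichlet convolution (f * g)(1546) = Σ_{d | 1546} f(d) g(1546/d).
(Id * μ)(1546) = 772

Divisors of 1546: [1, 2, 773, 1546]. For each d | 1546:
  d = 1: Id(1) · μ(1546/1) = 1 · 1 = 1
  d = 2: Id(2) · μ(1546/2) = 2 · -1 = -2
  d = 773: Id(773) · μ(1546/773) = 773 · -1 = -773
  d = 1546: Id(1546) · μ(1546/1546) = 1546 · 1 = 1546
Summing: (Id * μ)(1546) = 1 + -2 + -773 + 1546 = 772.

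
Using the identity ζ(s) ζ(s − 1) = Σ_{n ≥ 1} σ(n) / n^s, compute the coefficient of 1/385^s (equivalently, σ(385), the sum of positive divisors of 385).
σ(385) = 576

In the product (Σ m^0/m^s)(Σ k / k^s) = Σ (Σ_{d | n} d) / n^s, the coefficient of 1/n^s is σ(n) = Σ_{d | n} d. For n = 385, divisors are [1, 5, 7, 11, 35, 55, 77, 385]; summing: σ(385) = 576.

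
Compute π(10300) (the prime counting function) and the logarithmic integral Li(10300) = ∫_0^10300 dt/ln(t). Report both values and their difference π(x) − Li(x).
π(10300) = 1262;  Li(10300) ≈ 1278.66;  π(x) − Li(x) ≈ -16.66.

Direct count of primes ≤ 10300 gives π(10300) = 1262. Numerical evaluation of the logarithmic integral gives Li(10300) ≈ 1278.66. The difference π(x) − Li(x) ≈ -16.66 is typically negative for small/moderate x (Li(x) overestimates), though Littlewood's theorem shows this sign changes infinitely often.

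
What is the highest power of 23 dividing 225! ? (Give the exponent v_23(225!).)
v_23(225!) = 9

Legendre's formula: v_p(n!) = Σ_{k ≥ 1} ⌊n / p^k⌋. For p = 23, n = 225, the terms are:
  ⌊225/23^1⌋ = ⌊225/23⌋ = 9
(the next term ⌊225/23^2⌋ = 0, terminating the sum). Summing: v_23(225!) = 9 = 9.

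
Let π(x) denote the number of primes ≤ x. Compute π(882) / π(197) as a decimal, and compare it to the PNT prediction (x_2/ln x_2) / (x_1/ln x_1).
π(882)/π(197) = 152/45 ≈ 3.3778;  PNT prediction ≈ 3.4876.

π(197) = 45 and π(882) = 152, so π(882)/π(197) ≈ 3.3778. The PNT-predicted ratio is (882/ln(882)) / (197/ln(197)) ≈ 3.4876. The two agree to within a few percent, as expected.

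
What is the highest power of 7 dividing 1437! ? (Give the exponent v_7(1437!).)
v_7(1437!) = 238

Legendre's formula: v_p(n!) = Σ_{k ≥ 1} ⌊n / p^k⌋. For p = 7, n = 1437, the terms are:
  ⌊1437/7^1⌋ = ⌊1437/7⌋ = 205
  ⌊1437/7^2⌋ = ⌊1437/49⌋ = 29
  ⌊1437/7^3⌋ = ⌊1437/343⌋ = 4
(the next term ⌊1437/7^4⌋ = 0, terminating the sum). Summing: v_7(1437!) = 205 + 29 + 4 = 238.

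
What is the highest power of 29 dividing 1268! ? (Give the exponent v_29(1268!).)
v_29(1268!) = 44

Legendre's formula: v_p(n!) = Σ_{k ≥ 1} ⌊n / p^k⌋. For p = 29, n = 1268, the terms are:
  ⌊1268/29^1⌋ = ⌊1268/29⌋ = 43
  ⌊1268/29^2⌋ = ⌊1268/841⌋ = 1
(the next term ⌊1268/29^3⌋ = 0, terminating the sum). Summing: v_29(1268!) = 43 + 1 = 44.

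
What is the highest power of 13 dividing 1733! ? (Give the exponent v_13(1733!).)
v_13(1733!) = 143

Legendre's formula: v_p(n!) = Σ_{k ≥ 1} ⌊n / p^k⌋. For p = 13, n = 1733, the terms are:
  ⌊1733/13^1⌋ = ⌊1733/13⌋ = 133
  ⌊1733/13^2⌋ = ⌊1733/169⌋ = 10
(the next term ⌊1733/13^3⌋ = 0, terminating the sum). Summing: v_13(1733!) = 133 + 10 = 143.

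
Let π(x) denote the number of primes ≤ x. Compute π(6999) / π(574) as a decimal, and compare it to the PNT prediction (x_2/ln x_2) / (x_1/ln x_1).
π(6999)/π(574) = 900/105 ≈ 8.5714;  PNT prediction ≈ 8.7491.

π(574) = 105 and π(6999) = 900, so π(6999)/π(574) ≈ 8.5714. The PNT-predicted ratio is (6999/ln(6999)) / (574/ln(574)) ≈ 8.7491. The two agree to within a few percent, as expected.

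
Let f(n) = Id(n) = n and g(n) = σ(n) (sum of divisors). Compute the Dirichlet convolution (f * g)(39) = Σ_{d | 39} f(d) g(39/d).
(Id * σ)(39) = 189

Divisors of 39: [1, 3, 13, 39]. For each d | 39:
  d = 1: Id(1) · σ(39/1) = 1 · 56 = 56
  d = 3: Id(3) · σ(39/3) = 3 · 14 = 42
  d = 13: Id(13) · σ(39/13) = 13 · 4 = 52
  d = 39: Id(39) · σ(39/39) = 39 · 1 = 39
Summing: (Id * σ)(39) = 56 + 42 + 52 + 39 = 189.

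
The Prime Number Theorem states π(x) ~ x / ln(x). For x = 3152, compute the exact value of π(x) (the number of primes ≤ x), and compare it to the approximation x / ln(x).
π(3152) = 446;  x/ln(x) ≈ 391.27;  relative error ≈ 12.27%.

Directly count primes up to 3152: π(3152) = 446. The PNT approximation gives 3152/ln(3152) ≈ 3152/8.05579 ≈ 391.27. Relative error (π(x) − x/ln(x)) / π(x) ≈ 12.27%; the approximation is known to undercount slightly (Li(x) is a better estimate).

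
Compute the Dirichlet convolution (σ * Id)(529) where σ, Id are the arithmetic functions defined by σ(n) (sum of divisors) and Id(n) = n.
(σ * Id)(529) = 1634

Divisors of 529: [1, 23, 529]. For each d | 529:
  d = 1: σ(1) · Id(529/1) = 1 · 529 = 529
  d = 23: σ(23) · Id(529/23) = 24 · 23 = 552
  d = 529: σ(529) · Id(529/529) = 553 · 1 = 553
Summing: (σ * Id)(529) = 529 + 552 + 553 = 1634.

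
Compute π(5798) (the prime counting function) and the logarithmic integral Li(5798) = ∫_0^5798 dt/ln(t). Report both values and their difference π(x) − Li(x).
π(5798) = 760;  Li(5798) ≈ 777.15;  π(x) − Li(x) ≈ -17.15.

Direct count of primes ≤ 5798 gives π(5798) = 760. Numerical evaluation of the logarithmic integral gives Li(5798) ≈ 777.15. The difference π(x) − Li(x) ≈ -17.15 is typically negative for small/moderate x (Li(x) overestimates), though Littlewood's theorem shows this sign changes infinitely often.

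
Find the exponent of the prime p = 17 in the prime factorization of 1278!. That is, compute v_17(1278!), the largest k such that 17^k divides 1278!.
v_17(1278!) = 79

Legendre's formula: v_p(n!) = Σ_{k ≥ 1} ⌊n / p^k⌋. For p = 17, n = 1278, the terms are:
  ⌊1278/17^1⌋ = ⌊1278/17⌋ = 75
  ⌊1278/17^2⌋ = ⌊1278/289⌋ = 4
(the next term ⌊1278/17^3⌋ = 0, terminating the sum). Summing: v_17(1278!) = 75 + 4 = 79.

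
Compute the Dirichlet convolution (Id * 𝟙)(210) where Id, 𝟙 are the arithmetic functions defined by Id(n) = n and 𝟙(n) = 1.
(Id * 𝟙)(210) = 576

Divisors of 210: [1, 2, 3, 5, 6, 7, 10, 14, 15, 21, 30, 35, 42, 70, 105, 210]. For each d | 210:
  d = 1: Id(1) · 𝟙(210/1) = 1 · 1 = 1
  d = 2: Id(2) · 𝟙(210/2) = 2 · 1 = 2
  d = 3: Id(3) · 𝟙(210/3) = 3 · 1 = 3
  d = 5: Id(5) · 𝟙(210/5) = 5 · 1 = 5
  d = 6: Id(6) · 𝟙(210/6) = 6 · 1 = 6
  d = 7: Id(7) · 𝟙(210/7) = 7 · 1 = 7
  d = 10: Id(10) · 𝟙(210/10) = 10 · 1 = 10
  d = 14: Id(14) · 𝟙(210/14) = 14 · 1 = 14
  d = 15: Id(15) · 𝟙(210/15) = 15 · 1 = 15
  d = 21: Id(21) · 𝟙(210/21) = 21 · 1 = 21
  d = 30: Id(30) · 𝟙(210/30) = 30 · 1 = 30
  d = 35: Id(35) · 𝟙(210/35) = 35 · 1 = 35
  d = 42: Id(42) · 𝟙(210/42) = 42 · 1 = 42
  d = 70: Id(70) · 𝟙(210/70) = 70 · 1 = 70
  d = 105: Id(105) · 𝟙(210/105) = 105 · 1 = 105
  d = 210: Id(210) · 𝟙(210/210) = 210 · 1 = 210
Summing: (Id * 𝟙)(210) = 1 + 2 + 3 + 5 + 6 + 7 + 10 + 14 + 15 + 21 + 30 + 35 + 42 + 70 + 105 + 210 = 576.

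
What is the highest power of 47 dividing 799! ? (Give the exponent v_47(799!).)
v_47(799!) = 17

Legendre's formula: v_p(n!) = Σ_{k ≥ 1} ⌊n / p^k⌋. For p = 47, n = 799, the terms are:
  ⌊799/47^1⌋ = ⌊799/47⌋ = 17
(the next term ⌊799/47^2⌋ = 0, terminating the sum). Summing: v_47(799!) = 17 = 17.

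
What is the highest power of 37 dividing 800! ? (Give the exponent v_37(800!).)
v_37(800!) = 21

Legendre's formula: v_p(n!) = Σ_{k ≥ 1} ⌊n / p^k⌋. For p = 37, n = 800, the terms are:
  ⌊800/37^1⌋ = ⌊800/37⌋ = 21
(the next term ⌊800/37^2⌋ = 0, terminating the sum). Summing: v_37(800!) = 21 = 21.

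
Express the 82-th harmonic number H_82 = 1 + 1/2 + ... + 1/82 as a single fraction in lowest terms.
H_82 = 44139711531918267321142140457772773/8845597978580177157715301537899200

Direct summation: H_82 = 1 + 1/2 + ... + 1/82. The least common denominator is lcm(1, ..., 82) = 97301577764381948734868316916891200; over this denominator the numerator is 97301577764381948734868316916891200 + 48650788882190974367434158458445600 + 32433859254793982911622772305630400 + 24325394441095487183717079229222800 + 19460315552876389746973663383378240 + 16216929627396991455811386152815200 + 13900225394911706962124045273841600 + 12162697220547743591858539614611400 + 10811286418264660970540924101876800 + 9730157776438194873486831691689120 + 8845597978580177157715301537899200 + 8108464813698495727905693076407600 + 7484736751106303748836024378222400 + 6950112697455853481062022636920800 + 6486771850958796582324554461126080 + 6081348610273871795929269807305700 + 5723622221434232278521665700993600 + 5405643209132330485270462050938400 + 5121135671809576249203595627204800 + 4865078888219097436743415845844560 + 4633408464970568987374681757947200 + 4422798989290088578857650768949600 + 4230503381060084727602970300734400 + 4054232406849247863952846538203800 + 3892063110575277949394732676675648 + 3742368375553151874418012189111200 + 3603762139421553656846974700625600 + 3475056348727926740531011318460400 + 3355226819461446508098907479892800 + 3243385925479398291162277230563040 + 3138760573044578991447365061835200 + 3040674305136935897964634903652850 + 2948532659526725719238433845966400 + 2861811110717116139260832850496800 + 2780045078982341392424809054768320 + 2702821604566165242635231025469200 + 2629772372010322938780224781537600 + 2560567835904788124601797813602400 + 2494912250368767916278674792740800 + 2432539444109548718371707922922280 + 2373209213765413383777276022363200 + 2316704232485284493687340878973600 + 2262827389869347644996937602718400 + 2211399494645044289428825384474800 + 2162257283652932194108184820375360 + 2115251690530042363801485150367200 + 2070246335412381887975921636529600 + 2027116203424623931976423269101900 + 1985746484987386708874863610548800 + 1946031555287638974697366338337824 + 1907874073811410759507221900331200 + 1871184187776575937209006094555600 + 1835878825743055636506949375790400 + 1801881069710776828423487350312800 + 1769119595716035431543060307579840 + 1737528174363963370265505659230200 + 1707045223936525416401198542401600 + 1677613409730723254049453739946400 + 1649179284142066927709632490116800 + 1621692962739699145581138615281520 + 1595107832202982766145382244539200 + 1569380286522289495723682530917600 + 1544469488323522995791560585982400 + 1520337152568467948982317451826425 + 1496947350221260749767204875644480 + 1474266329763362859619216922983200 + 1452262354692267891565198759953600 + 1430905555358558069630416425248400 + 1410167793686694909200990100244800 + 1390022539491170696212404527384160 + 1370444757244816179364342491787200 + 1351410802283082621317615512734600 + 1332898325539478749792716670094400 + 1314886186005161469390112390768800 + 1297354370191759316464910892225216 + 1280283917952394062300898906801200 + 1263656854082882451102185933985600 + 1247456125184383958139337396370400 + 1231665541321290490314788821732800 + 1216269722054774359185853961461140 + 1201254046473851218948991566875200 + 1186604606882706691888638011181600 = 485536826851100940532563545035500503, so H_82 = 485536826851100940532563545035500503/97301577764381948734868316916891200; reducing by gcd(485536826851100940532563545035500503, 97301577764381948734868316916891200) = 11 gives 44139711531918267321142140457772773/8845597978580177157715301537899200 ≈ 4.99002. (The PNT-adjacent estimate ln(82) + γ ≈ 4.98393 matches within O(1/n).)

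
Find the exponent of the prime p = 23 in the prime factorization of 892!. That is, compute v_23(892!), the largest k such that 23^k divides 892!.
v_23(892!) = 39

Legendre's formula: v_p(n!) = Σ_{k ≥ 1} ⌊n / p^k⌋. For p = 23, n = 892, the terms are:
  ⌊892/23^1⌋ = ⌊892/23⌋ = 38
  ⌊892/23^2⌋ = ⌊892/529⌋ = 1
(the next term ⌊892/23^3⌋ = 0, terminating the sum). Summing: v_23(892!) = 38 + 1 = 39.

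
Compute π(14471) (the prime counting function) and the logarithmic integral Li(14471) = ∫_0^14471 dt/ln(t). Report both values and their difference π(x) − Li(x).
π(14471) = 1696;  Li(14471) ≈ 1721.51;  π(x) − Li(x) ≈ -25.51.

Direct count of primes ≤ 14471 gives π(14471) = 1696. Numerical evaluation of the logarithmic integral gives Li(14471) ≈ 1721.51. The difference π(x) − Li(x) ≈ -25.51 is typically negative for small/moderate x (Li(x) overestimates), though Littlewood's theorem shows this sign changes infinitely often.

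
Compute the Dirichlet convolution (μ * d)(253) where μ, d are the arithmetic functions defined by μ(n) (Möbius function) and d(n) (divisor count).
(μ * d)(253) = 1

Divisors of 253: [1, 11, 23, 253]. For each d | 253:
  d = 1: μ(1) · d(253/1) = 1 · 4 = 4
  d = 11: μ(11) · d(253/11) = -1 · 2 = -2
  d = 23: μ(23) · d(253/23) = -1 · 2 = -2
  d = 253: μ(253) · d(253/253) = 1 · 1 = 1
Summing: (μ * d)(253) = 4 + -2 + -2 + 1 = 1.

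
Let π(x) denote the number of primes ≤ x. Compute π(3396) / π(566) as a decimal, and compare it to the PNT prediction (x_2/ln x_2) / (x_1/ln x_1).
π(3396)/π(566) = 478/103 ≈ 4.6408;  PNT prediction ≈ 4.6777.

π(566) = 103 and π(3396) = 478, so π(3396)/π(566) ≈ 4.6408. The PNT-predicted ratio is (3396/ln(3396)) / (566/ln(566)) ≈ 4.6777. The two agree to within a few percent, as expected.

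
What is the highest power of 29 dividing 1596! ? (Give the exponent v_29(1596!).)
v_29(1596!) = 56

Legendre's formula: v_p(n!) = Σ_{k ≥ 1} ⌊n / p^k⌋. For p = 29, n = 1596, the terms are:
  ⌊1596/29^1⌋ = ⌊1596/29⌋ = 55
  ⌊1596/29^2⌋ = ⌊1596/841⌋ = 1
(the next term ⌊1596/29^3⌋ = 0, terminating the sum). Summing: v_29(1596!) = 55 + 1 = 56.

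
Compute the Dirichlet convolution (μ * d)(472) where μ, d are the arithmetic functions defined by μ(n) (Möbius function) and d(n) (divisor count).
(μ * d)(472) = 1

Divisors of 472: [1, 2, 4, 8, 59, 118, 236, 472]. For each d | 472:
  d = 1: μ(1) · d(472/1) = 1 · 8 = 8
  d = 2: μ(2) · d(472/2) = -1 · 6 = -6
  d = 4: μ(4) · d(472/4) = 0 · 4 = 0
  d = 8: μ(8) · d(472/8) = 0 · 2 = 0
  d = 59: μ(59) · d(472/59) = -1 · 4 = -4
  d = 118: μ(118) · d(472/118) = 1 · 3 = 3
  d = 236: μ(236) · d(472/236) = 0 · 2 = 0
  d = 472: μ(472) · d(472/472) = 0 · 1 = 0
Summing: (μ * d)(472) = 8 + -6 + 0 + 0 + -4 + 3 + 0 + 0 = 1.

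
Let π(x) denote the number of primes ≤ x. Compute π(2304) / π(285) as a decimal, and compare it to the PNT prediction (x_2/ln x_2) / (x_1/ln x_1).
π(2304)/π(285) = 342/61 ≈ 5.6066;  PNT prediction ≈ 5.9020.

π(285) = 61 and π(2304) = 342, so π(2304)/π(285) ≈ 5.6066. The PNT-predicted ratio is (2304/ln(2304)) / (285/ln(285)) ≈ 5.9020. The two agree to within a few percent, as expected.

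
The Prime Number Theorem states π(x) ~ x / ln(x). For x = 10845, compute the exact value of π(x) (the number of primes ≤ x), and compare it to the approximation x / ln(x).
π(10845) = 1317;  x/ln(x) ≈ 1167.20;  relative error ≈ 11.37%.

Directly count primes up to 10845: π(10845) = 1317. The PNT approximation gives 10845/ln(10845) ≈ 10845/9.29146 ≈ 1167.20. Relative error (π(x) − x/ln(x)) / π(x) ≈ 11.37%; the approximation is known to undercount slightly (Li(x) is a better estimate).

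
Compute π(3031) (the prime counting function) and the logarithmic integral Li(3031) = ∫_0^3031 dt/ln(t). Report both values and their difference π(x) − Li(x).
π(3031) = 434;  Li(3031) ≈ 446.63;  π(x) − Li(x) ≈ -12.63.

Direct count of primes ≤ 3031 gives π(3031) = 434. Numerical evaluation of the logarithmic integral gives Li(3031) ≈ 446.63. The difference π(x) − Li(x) ≈ -12.63 is typically negative for small/moderate x (Li(x) overestimates), though Littlewood's theorem shows this sign changes infinitely often.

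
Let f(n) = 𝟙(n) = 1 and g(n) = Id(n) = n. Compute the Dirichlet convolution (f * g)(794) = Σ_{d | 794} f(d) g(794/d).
(𝟙 * Id)(794) = 1194

Divisors of 794: [1, 2, 397, 794]. For each d | 794:
  d = 1: 𝟙(1) · Id(794/1) = 1 · 794 = 794
  d = 2: 𝟙(2) · Id(794/2) = 1 · 397 = 397
  d = 397: 𝟙(397) · Id(794/397) = 1 · 2 = 2
  d = 794: 𝟙(794) · Id(794/794) = 1 · 1 = 1
Summing: (𝟙 * Id)(794) = 794 + 397 + 2 + 1 = 1194.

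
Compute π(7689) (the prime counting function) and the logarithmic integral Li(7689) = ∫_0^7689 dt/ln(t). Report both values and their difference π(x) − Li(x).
π(7689) = 975;  Li(7689) ≈ 991.74;  π(x) − Li(x) ≈ -16.74.

Direct count of primes ≤ 7689 gives π(7689) = 975. Numerical evaluation of the logarithmic integral gives Li(7689) ≈ 991.74. The difference π(x) − Li(x) ≈ -16.74 is typically negative for small/moderate x (Li(x) overestimates), though Littlewood's theorem shows this sign changes infinitely often.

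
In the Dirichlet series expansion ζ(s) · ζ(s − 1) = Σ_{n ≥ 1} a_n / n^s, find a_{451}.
σ(451) = 504

In the product (Σ m^0/m^s)(Σ k / k^s) = Σ (Σ_{d | n} d) / n^s, the coefficient of 1/n^s is σ(n) = Σ_{d | n} d. For n = 451, divisors are [1, 11, 41, 451]; summing: σ(451) = 504.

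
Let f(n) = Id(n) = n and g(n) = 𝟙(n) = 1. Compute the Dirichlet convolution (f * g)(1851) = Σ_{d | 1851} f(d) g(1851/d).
(Id * 𝟙)(1851) = 2472

Divisors of 1851: [1, 3, 617, 1851]. For each d | 1851:
  d = 1: Id(1) · 𝟙(1851/1) = 1 · 1 = 1
  d = 3: Id(3) · 𝟙(1851/3) = 3 · 1 = 3
  d = 617: Id(617) · 𝟙(1851/617) = 617 · 1 = 617
  d = 1851: Id(1851) · 𝟙(1851/1851) = 1851 · 1 = 1851
Summing: (Id * 𝟙)(1851) = 1 + 3 + 617 + 1851 = 2472.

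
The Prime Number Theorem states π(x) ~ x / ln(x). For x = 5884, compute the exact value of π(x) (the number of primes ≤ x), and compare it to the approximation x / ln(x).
π(5884) = 775;  x/ln(x) ≈ 677.88;  relative error ≈ 12.53%.

Directly count primes up to 5884: π(5884) = 775. The PNT approximation gives 5884/ln(5884) ≈ 5884/8.67999 ≈ 677.88. Relative error (π(x) − x/ln(x)) / π(x) ≈ 12.53%; the approximation is known to undercount slightly (Li(x) is a better estimate).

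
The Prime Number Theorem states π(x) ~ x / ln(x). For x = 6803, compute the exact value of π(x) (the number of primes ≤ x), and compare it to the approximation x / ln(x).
π(6803) = 876;  x/ln(x) ≈ 770.87;  relative error ≈ 12.00%.

Directly count primes up to 6803: π(6803) = 876. The PNT approximation gives 6803/ln(6803) ≈ 6803/8.82512 ≈ 770.87. Relative error (π(x) − x/ln(x)) / π(x) ≈ 12.00%; the approximation is known to undercount slightly (Li(x) is a better estimate).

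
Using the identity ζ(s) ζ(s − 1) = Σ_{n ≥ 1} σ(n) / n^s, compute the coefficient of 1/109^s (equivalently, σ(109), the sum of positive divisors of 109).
σ(109) = 110

In the product (Σ m^0/m^s)(Σ k / k^s) = Σ (Σ_{d | n} d) / n^s, the coefficient of 1/n^s is σ(n) = Σ_{d | n} d. For n = 109, divisors are [1, 109]; summing: σ(109) = 110.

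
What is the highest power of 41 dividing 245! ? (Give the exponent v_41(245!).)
v_41(245!) = 5

Legendre's formula: v_p(n!) = Σ_{k ≥ 1} ⌊n / p^k⌋. For p = 41, n = 245, the terms are:
  ⌊245/41^1⌋ = ⌊245/41⌋ = 5
(the next term ⌊245/41^2⌋ = 0, terminating the sum). Summing: v_41(245!) = 5 = 5.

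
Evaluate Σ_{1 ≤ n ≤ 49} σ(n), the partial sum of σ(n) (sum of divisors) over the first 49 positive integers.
Σ_{n ≤ 49} σ(n) = 1987

Compute σ(n) for each 1 ≤ n ≤ 49: σ(1) = 1, σ(2) = 3, σ(3) = 4, σ(4) = 7, σ(5) = 6, σ(6) = 12, σ(7) = 8, σ(8) = 15, σ(9) = 13, σ(10) = 18, σ(11) = 12, σ(12) = 28, σ(13) = 14, σ(14) = 24, σ(15) = 24, σ(16) = 31, σ(17) = 18, σ(18) = 39, σ(19) = 20, σ(20) = 42, σ(21) = 32, σ(22) = 36, σ(23) = 24, σ(24) = 60, σ(25) = 31, σ(26) = 42, σ(27) = 40, σ(28) = 56, σ(29) = 30, σ(30) = 72, σ(31) = 32, σ(32) = 63, σ(33) = 48, σ(34) = 54, σ(35) = 48, σ(36) = 91, σ(37) = 38, σ(38) = 60, σ(39) = 56, σ(40) = 90, σ(41) = 42, σ(42) = 96, σ(43) = 44, σ(44) = 84, σ(45) = 78, σ(46) = 72, σ(47) = 48, σ(48) = 124, σ(49) = 57. Summing all 49 values: 1987. (Average order: Σ_{n ≤ x} σ(n) ~ (π²/12) x². For x = 49, (π²/12)·49² ≈ 1974.74.)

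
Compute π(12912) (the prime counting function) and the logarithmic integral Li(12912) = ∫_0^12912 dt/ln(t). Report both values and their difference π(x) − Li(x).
π(12912) = 1537;  Li(12912) ≈ 1557.81;  π(x) − Li(x) ≈ -20.81.

Direct count of primes ≤ 12912 gives π(12912) = 1537. Numerical evaluation of the logarithmic integral gives Li(12912) ≈ 1557.81. The difference π(x) − Li(x) ≈ -20.81 is typically negative for small/moderate x (Li(x) overestimates), though Littlewood's theorem shows this sign changes infinitely often.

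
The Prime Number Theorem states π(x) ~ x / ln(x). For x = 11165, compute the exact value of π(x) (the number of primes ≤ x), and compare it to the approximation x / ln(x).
π(11165) = 1352;  x/ln(x) ≈ 1197.89;  relative error ≈ 11.40%.

Directly count primes up to 11165: π(11165) = 1352. The PNT approximation gives 11165/ln(11165) ≈ 11165/9.32054 ≈ 1197.89. Relative error (π(x) − x/ln(x)) / π(x) ≈ 11.40%; the approximation is known to undercount slightly (Li(x) is a better estimate).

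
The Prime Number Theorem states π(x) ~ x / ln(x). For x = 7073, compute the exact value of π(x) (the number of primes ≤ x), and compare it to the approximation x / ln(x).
π(7073) = 908;  x/ln(x) ≈ 797.94;  relative error ≈ 12.12%.

Directly count primes up to 7073: π(7073) = 908. The PNT approximation gives 7073/ln(7073) ≈ 7073/8.86404 ≈ 797.94. Relative error (π(x) − x/ln(x)) / π(x) ≈ 12.12%; the approximation is known to undercount slightly (Li(x) is a better estimate).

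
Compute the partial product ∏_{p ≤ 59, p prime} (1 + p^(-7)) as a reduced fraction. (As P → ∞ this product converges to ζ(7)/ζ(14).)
∏ = 154272612488542520575194753525518049355152211393535148597853519093722799890327479251625253745654498938144626318130977279872264568832/153004583688557812714359993673162055220477902107343685743956838145087594785289245672618943212330518776423841758160619459081570916875

The primes p ≤ 59 are [2, 3, 5, 7, 11, 13, 17, 19, 23, 29, 31, 37, 41, 43, 47, 53, 59]. For each, (1 + 1/p^7) = (p^7 + 1)/p^7. Multiplying these fractions over p ∈ [2, 3, 5, 7, 11, 13, 17, 19, 23, 29, 31, 37, 41, 43, 47, 53, 59] gives 154272612488542520575194753525518049355152211393535148597853519093722799890327479251625253745654498938144626318130977279872264568832/153004583688557812714359993673162055220477902107343685743956838145087594785289245672618943212330518776423841758160619459081570916875. (In the limit P → ∞ this tends to ζ(7)/ζ(14).)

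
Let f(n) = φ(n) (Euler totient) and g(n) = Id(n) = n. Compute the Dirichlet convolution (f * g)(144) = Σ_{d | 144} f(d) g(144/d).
(φ * Id)(144) = 1008

Divisors of 144: [1, 2, 3, 4, 6, 8, 9, 12, 16, 18, 24, 36, 48, 72, 144]. For each d | 144:
  d = 1: φ(1) · Id(144/1) = 1 · 144 = 144
  d = 2: φ(2) · Id(144/2) = 1 · 72 = 72
  d = 3: φ(3) · Id(144/3) = 2 · 48 = 96
  d = 4: φ(4) · Id(144/4) = 2 · 36 = 72
  d = 6: φ(6) · Id(144/6) = 2 · 24 = 48
  d = 8: φ(8) · Id(144/8) = 4 · 18 = 72
  d = 9: φ(9) · Id(144/9) = 6 · 16 = 96
  d = 12: φ(12) · Id(144/12) = 4 · 12 = 48
  d = 16: φ(16) · Id(144/16) = 8 · 9 = 72
  d = 18: φ(18) · Id(144/18) = 6 · 8 = 48
  d = 24: φ(24) · Id(144/24) = 8 · 6 = 48
  d = 36: φ(36) · Id(144/36) = 12 · 4 = 48
  d = 48: φ(48) · Id(144/48) = 16 · 3 = 48
  d = 72: φ(72) · Id(144/72) = 24 · 2 = 48
  d = 144: φ(144) · Id(144/144) = 48 · 1 = 48
Summing: (φ * Id)(144) = 144 + 72 + 96 + 72 + 48 + 72 + 96 + 48 + 72 + 48 + 48 + 48 + 48 + 48 + 48 = 1008.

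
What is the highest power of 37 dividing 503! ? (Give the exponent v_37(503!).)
v_37(503!) = 13

Legendre's formula: v_p(n!) = Σ_{k ≥ 1} ⌊n / p^k⌋. For p = 37, n = 503, the terms are:
  ⌊503/37^1⌋ = ⌊503/37⌋ = 13
(the next term ⌊503/37^2⌋ = 0, terminating the sum). Summing: v_37(503!) = 13 = 13.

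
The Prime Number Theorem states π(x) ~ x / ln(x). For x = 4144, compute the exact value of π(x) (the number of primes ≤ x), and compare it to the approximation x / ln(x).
π(4144) = 570;  x/ln(x) ≈ 497.51;  relative error ≈ 12.72%.

Directly count primes up to 4144: π(4144) = 570. The PNT approximation gives 4144/ln(4144) ≈ 4144/8.32942 ≈ 497.51. Relative error (π(x) − x/ln(x)) / π(x) ≈ 12.72%; the approximation is known to undercount slightly (Li(x) is a better estimate).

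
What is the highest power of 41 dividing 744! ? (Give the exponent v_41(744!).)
v_41(744!) = 18

Legendre's formula: v_p(n!) = Σ_{k ≥ 1} ⌊n / p^k⌋. For p = 41, n = 744, the terms are:
  ⌊744/41^1⌋ = ⌊744/41⌋ = 18
(the next term ⌊744/41^2⌋ = 0, terminating the sum). Summing: v_41(744!) = 18 = 18.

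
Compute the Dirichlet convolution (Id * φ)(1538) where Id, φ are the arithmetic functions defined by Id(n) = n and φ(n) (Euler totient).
(Id * φ)(1538) = 4611

Divisors of 1538: [1, 2, 769, 1538]. For each d | 1538:
  d = 1: Id(1) · φ(1538/1) = 1 · 768 = 768
  d = 2: Id(2) · φ(1538/2) = 2 · 768 = 1536
  d = 769: Id(769) · φ(1538/769) = 769 · 1 = 769
  d = 1538: Id(1538) · φ(1538/1538) = 1538 · 1 = 1538
Summing: (Id * φ)(1538) = 768 + 1536 + 769 + 1538 = 4611.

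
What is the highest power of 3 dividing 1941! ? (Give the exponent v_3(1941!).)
v_3(1941!) = 965

Legendre's formula: v_p(n!) = Σ_{k ≥ 1} ⌊n / p^k⌋. For p = 3, n = 1941, the terms are:
  ⌊1941/3^1⌋ = ⌊1941/3⌋ = 647
  ⌊1941/3^2⌋ = ⌊1941/9⌋ = 215
  ⌊1941/3^3⌋ = ⌊1941/27⌋ = 71
  ⌊1941/3^4⌋ = ⌊1941/81⌋ = 23
  ⌊1941/3^5⌋ = ⌊1941/243⌋ = 7
  ⌊1941/3^6⌋ = ⌊1941/729⌋ = 2
(the next term ⌊1941/3^7⌋ = 0, terminating the sum). Summing: v_3(1941!) = 647 + 215 + 71 + 23 + 7 + 2 = 965.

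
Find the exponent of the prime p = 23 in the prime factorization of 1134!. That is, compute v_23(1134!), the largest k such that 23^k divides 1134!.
v_23(1134!) = 51

Legendre's formula: v_p(n!) = Σ_{k ≥ 1} ⌊n / p^k⌋. For p = 23, n = 1134, the terms are:
  ⌊1134/23^1⌋ = ⌊1134/23⌋ = 49
  ⌊1134/23^2⌋ = ⌊1134/529⌋ = 2
(the next term ⌊1134/23^3⌋ = 0, terminating the sum). Summing: v_23(1134!) = 49 + 2 = 51.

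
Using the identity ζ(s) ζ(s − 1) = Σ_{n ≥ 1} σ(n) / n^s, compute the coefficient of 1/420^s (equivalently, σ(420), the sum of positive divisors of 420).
σ(420) = 1344

In the product (Σ m^0/m^s)(Σ k / k^s) = Σ (Σ_{d | n} d) / n^s, the coefficient of 1/n^s is σ(n) = Σ_{d | n} d. For n = 420, divisors are [1, 2, 3, 4, 5, 6, 7, 10, 12, 14, 15, 20, 21, 28, 30, 35, 42, 60, 70, 84, 105, 140, 210, 420]; summing: σ(420) = 1344.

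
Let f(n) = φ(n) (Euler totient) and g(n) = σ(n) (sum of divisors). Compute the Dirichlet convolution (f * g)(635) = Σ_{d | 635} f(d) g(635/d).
(φ * σ)(635) = 2540

Divisors of 635: [1, 5, 127, 635]. For each d | 635:
  d = 1: φ(1) · σ(635/1) = 1 · 768 = 768
  d = 5: φ(5) · σ(635/5) = 4 · 128 = 512
  d = 127: φ(127) · σ(635/127) = 126 · 6 = 756
  d = 635: φ(635) · σ(635/635) = 504 · 1 = 504
Summing: (φ * σ)(635) = 768 + 512 + 756 + 504 = 2540.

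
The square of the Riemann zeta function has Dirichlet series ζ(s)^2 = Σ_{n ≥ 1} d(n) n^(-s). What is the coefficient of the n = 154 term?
d(154) = 8

ζ(s)^2 = (Σ 1/m^s)(Σ 1/k^s). The coefficient of 1/n^s in the product is the number of ordered pairs (m, k) with mk = n, which equals d(n). For n = 154, divisors are [1, 2, 7, 11, 14, 22, 77, 154], so d(154) = 8.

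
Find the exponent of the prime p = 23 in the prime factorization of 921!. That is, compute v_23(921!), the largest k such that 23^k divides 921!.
v_23(921!) = 41

Legendre's formula: v_p(n!) = Σ_{k ≥ 1} ⌊n / p^k⌋. For p = 23, n = 921, the terms are:
  ⌊921/23^1⌋ = ⌊921/23⌋ = 40
  ⌊921/23^2⌋ = ⌊921/529⌋ = 1
(the next term ⌊921/23^3⌋ = 0, terminating the sum). Summing: v_23(921!) = 40 + 1 = 41.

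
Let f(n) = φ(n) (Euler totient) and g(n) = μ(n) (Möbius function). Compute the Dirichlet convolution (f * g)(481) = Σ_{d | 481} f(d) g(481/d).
(φ * μ)(481) = 385

Divisors of 481: [1, 13, 37, 481]. For each d | 481:
  d = 1: φ(1) · μ(481/1) = 1 · 1 = 1
  d = 13: φ(13) · μ(481/13) = 12 · -1 = -12
  d = 37: φ(37) · μ(481/37) = 36 · -1 = -36
  d = 481: φ(481) · μ(481/481) = 432 · 1 = 432
Summing: (φ * μ)(481) = 1 + -12 + -36 + 432 = 385.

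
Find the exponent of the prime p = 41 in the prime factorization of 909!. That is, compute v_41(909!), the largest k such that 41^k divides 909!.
v_41(909!) = 22

Legendre's formula: v_p(n!) = Σ_{k ≥ 1} ⌊n / p^k⌋. For p = 41, n = 909, the terms are:
  ⌊909/41^1⌋ = ⌊909/41⌋ = 22
(the next term ⌊909/41^2⌋ = 0, terminating the sum). Summing: v_41(909!) = 22 = 22.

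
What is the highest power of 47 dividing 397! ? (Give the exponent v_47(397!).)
v_47(397!) = 8

Legendre's formula: v_p(n!) = Σ_{k ≥ 1} ⌊n / p^k⌋. For p = 47, n = 397, the terms are:
  ⌊397/47^1⌋ = ⌊397/47⌋ = 8
(the next term ⌊397/47^2⌋ = 0, terminating the sum). Summing: v_47(397!) = 8 = 8.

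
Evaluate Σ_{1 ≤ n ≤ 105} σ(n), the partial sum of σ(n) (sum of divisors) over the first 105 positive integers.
Σ_{n ≤ 105} σ(n) = 9123

Compute σ(n) for each 1 ≤ n ≤ 105: σ(1) = 1, σ(2) = 3, σ(3) = 4, σ(4) = 7, σ(5) = 6, σ(6) = 12, σ(7) = 8, σ(8) = 15, σ(9) = 13, σ(10) = 18, σ(11) = 12, σ(12) = 28, σ(13) = 14, σ(14) = 24, σ(15) = 24, σ(16) = 31, σ(17) = 18, σ(18) = 39, σ(19) = 20, σ(20) = 42, σ(21) = 32, σ(22) = 36, σ(23) = 24, σ(24) = 60, σ(25) = 31, σ(26) = 42, σ(27) = 40, σ(28) = 56, σ(29) = 30, σ(30) = 72, σ(31) = 32, σ(32) = 63, σ(33) = 48, σ(34) = 54, σ(35) = 48, σ(36) = 91, σ(37) = 38, σ(38) = 60, σ(39) = 56, σ(40) = 90, σ(41) = 42, σ(42) = 96, σ(43) = 44, σ(44) = 84, σ(45) = 78, σ(46) = 72, σ(47) = 48, σ(48) = 124, σ(49) = 57, σ(50) = 93, σ(51) = 72, σ(52) = 98, σ(53) = 54, σ(54) = 120, σ(55) = 72, σ(56) = 120, σ(57) = 80, σ(58) = 90, σ(59) = 60, σ(60) = 168, σ(61) = 62, σ(62) = 96, σ(63) = 104, σ(64) = 127, σ(65) = 84, σ(66) = 144, σ(67) = 68, σ(68) = 126, σ(69) = 96, σ(70) = 144, σ(71) = 72, σ(72) = 195, σ(73) = 74, σ(74) = 114, σ(75) = 124, σ(76) = 140, σ(77) = 96, σ(78) = 168, σ(79) = 80, σ(80) = 186, σ(81) = 121, σ(82) = 126, σ(83) = 84, σ(84) = 224, σ(85) = 108, σ(86) = 132, σ(87) = 120, σ(88) = 180, σ(89) = 90, σ(90) = 234, σ(91) = 112, σ(92) = 168, σ(93) = 128, σ(94) = 144, σ(95) = 120, σ(96) = 252, σ(97) = 98, σ(98) = 171, σ(99) = 156, σ(100) = 217, σ(101) = 102, σ(102) = 216, σ(103) = 104, σ(104) = 210, σ(105) = 192. Summing all 105 values: 9123. (Average order: Σ_{n ≤ x} σ(n) ~ (π²/12) x². For x = 105, (π²/12)·105² ≈ 9067.70.)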